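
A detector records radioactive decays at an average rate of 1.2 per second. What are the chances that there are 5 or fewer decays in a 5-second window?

Over the interval, μ = 1.2 × 5 = 6 (a 5-second window = 5 seconds).
P(N ≤ 5) = Σ_{j=0}^{5} e^(−μ) μ^j/j! ≈ 0.4457.

0.4457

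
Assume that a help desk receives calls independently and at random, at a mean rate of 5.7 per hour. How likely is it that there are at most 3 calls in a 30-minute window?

0.6808

Over the interval, μ = 5.7 × 0.5 = 2.85 (a 30-minute window = 0.5 hours).
P(N ≤ 3) = Σ_{j=0}^{3} e^(−μ) μ^j/j! ≈ 0.6808.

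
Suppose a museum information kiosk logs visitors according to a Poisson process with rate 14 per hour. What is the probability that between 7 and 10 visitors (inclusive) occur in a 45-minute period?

0.4191

Over the interval, μ = 14 × 0.75 = 10.5 (a 45-minute period = 0.75 hours).
P(7 ≤ N ≤ 10) = Σ_{j=7}^{10} e^(−10.5) · 10.5^j/j! ≈ 0.4191.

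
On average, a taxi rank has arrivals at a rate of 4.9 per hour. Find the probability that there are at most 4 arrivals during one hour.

0.4582

With mean μ = 4.9 per hour,
P(N ≤ 4) = Σ_{j=0}^{4} e^(−μ) μ^j/j! ≈ 0.4582.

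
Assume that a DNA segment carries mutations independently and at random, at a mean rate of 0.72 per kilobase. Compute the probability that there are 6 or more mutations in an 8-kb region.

0.5150

Over the interval, μ = 0.72 × 8 = 5.76 (an 8-kb region = 8 kilobases).
P(N ≥ 6) = 1 − P(N ≤ 5) = 1 − Σ_{j=0}^{5} e^(−μ) μ^j/j! ≈ 0.5150.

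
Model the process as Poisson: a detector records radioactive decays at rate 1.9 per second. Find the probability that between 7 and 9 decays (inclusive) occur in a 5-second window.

Over the interval, μ = 1.9 × 5 = 9.5 (a 5-second window = 5 seconds).
P(7 ≤ N ≤ 9) = Σ_{j=7}^{9} e^(−9.5) · 9.5^j/j! ≈ 0.3569.

0.3569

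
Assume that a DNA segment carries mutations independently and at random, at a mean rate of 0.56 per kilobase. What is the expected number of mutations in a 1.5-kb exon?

0.84

E[N] = λt = 0.56 × 1.5 = 0.84 (a 1.5-kb exon = 1.5 kilobases).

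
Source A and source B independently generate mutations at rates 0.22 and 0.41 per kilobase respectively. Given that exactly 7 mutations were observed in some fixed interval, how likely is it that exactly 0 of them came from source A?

Given the total, each event is independently from source A with probability p = λ_A/(λ_A+λ_B) = 0.22/0.63 ≈ 0.3492.
So K ~ Binomial(7, 0.22/0.63): P(K = 0) = C(7,0) · (0.22/0.63)^0 · (0.41/0.63)^7 ≈ 0.0494.

0.0494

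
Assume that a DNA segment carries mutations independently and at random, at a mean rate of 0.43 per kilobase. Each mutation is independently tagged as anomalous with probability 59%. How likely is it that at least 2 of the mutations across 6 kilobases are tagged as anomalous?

Thinning: the mutations that are tagged as anomalous themselves form a Poisson process with rate 0.59 × 0.43 = 0.2537 per kilobase.
Over the interval, μ = 0.2537 × 6 = 1.5222 (6 kilobases).
P(N ≥ 2) = 1 − P(N ≤ 1) ≈ 0.4496.

0.4496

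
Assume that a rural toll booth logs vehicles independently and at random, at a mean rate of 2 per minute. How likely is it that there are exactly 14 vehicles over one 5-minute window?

0.0521

Over the interval, μ = 2 × 5 = 10 (a 5-minute window = 5 minutes).
P(N = 14) = e^(−μ) μ^14/14! = e^(−10) · 10^14/87178291200 ≈ 0.0521.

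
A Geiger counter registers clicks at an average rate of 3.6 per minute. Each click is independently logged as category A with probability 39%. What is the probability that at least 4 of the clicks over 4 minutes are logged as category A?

0.8111

Thinning: the clicks that are logged as category A themselves form a Poisson process with rate 0.39 × 3.6 = 1.404 per minute.
Over the interval, μ = 1.404 × 4 = 5.616 (4 minutes).
P(N ≥ 4) = 1 − P(N ≤ 3) ≈ 0.8111.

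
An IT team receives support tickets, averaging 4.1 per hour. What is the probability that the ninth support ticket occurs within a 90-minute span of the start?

Over the interval, μ = 4.1 × 1.5 = 6.15 (a 90-minute span = 1.5 hours).
The ninth arrival falls in the interval iff at least 9 events occur there: P(S_9 ≤ t) = P(N ≥ 9) = 1 − P(N ≤ 8) ≈ 0.1686.

0.1686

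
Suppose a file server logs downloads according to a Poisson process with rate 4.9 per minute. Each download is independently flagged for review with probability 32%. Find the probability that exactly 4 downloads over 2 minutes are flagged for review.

Thinning: the downloads that are flagged for review themselves form a Poisson process with rate 0.32 × 4.9 = 1.568 per minute.
Over the interval, μ = 1.568 × 2 = 3.136 (2 minutes).
P(N = 4) = e^(−3.136) · 3.136^4/4! ≈ 0.1751.

0.1751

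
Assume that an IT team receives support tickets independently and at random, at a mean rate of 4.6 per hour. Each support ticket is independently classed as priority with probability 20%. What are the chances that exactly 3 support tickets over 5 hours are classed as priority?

Thinning: the support tickets that are classed as priority themselves form a Poisson process with rate 0.2 × 4.6 = 0.92 per hour.
Over the interval, μ = 0.92 × 5 = 4.6 (5 hours).
P(N = 3) = e^(−4.6) · 4.6^3/3! ≈ 0.1631.

0.1631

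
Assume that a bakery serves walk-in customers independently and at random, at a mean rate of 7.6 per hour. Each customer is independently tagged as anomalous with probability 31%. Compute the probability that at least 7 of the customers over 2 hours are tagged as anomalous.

0.1970

Thinning: the customers that are tagged as anomalous themselves form a Poisson process with rate 0.31 × 7.6 = 2.356 per hour.
Over the interval, μ = 2.356 × 2 = 4.712 (2 hours).
P(N ≥ 7) = 1 − P(N ≤ 6) ≈ 0.1970.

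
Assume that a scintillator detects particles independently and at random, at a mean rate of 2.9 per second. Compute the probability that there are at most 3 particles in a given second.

0.6696

With mean μ = 2.9 per second,
P(N ≤ 3) = Σ_{j=0}^{3} e^(−μ) μ^j/j! ≈ 0.6696.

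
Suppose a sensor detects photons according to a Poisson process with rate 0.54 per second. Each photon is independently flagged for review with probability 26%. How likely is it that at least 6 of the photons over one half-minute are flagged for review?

Thinning: the photons that are flagged for review themselves form a Poisson process with rate 0.26 × 0.54 = 0.1404 per second.
Over the interval, μ = 0.1404 × 30 = 4.212 (a half-minute = 30 seconds).
P(N ≥ 6) = 1 − P(N ≤ 5) ≈ 0.2488.

0.2488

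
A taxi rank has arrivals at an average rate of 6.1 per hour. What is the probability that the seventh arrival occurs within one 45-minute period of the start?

Over the interval, μ = 6.1 × 0.75 = 4.575 (a 45-minute period = 0.75 hours).
The seventh arrival falls in the interval iff at least 7 events occur there: P(S_7 ≤ t) = P(N ≥ 7) = 1 − P(N ≤ 6) ≈ 0.1787.

0.1787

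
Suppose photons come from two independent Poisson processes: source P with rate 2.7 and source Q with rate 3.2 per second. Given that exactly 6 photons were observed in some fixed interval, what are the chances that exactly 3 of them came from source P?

0.3058

Given the total, each event is independently from source P with probability p = λ_P/(λ_P+λ_Q) = 2.7/5.9 ≈ 0.4576.
So K ~ Binomial(6, 2.7/5.9): P(K = 3) = C(6,3) · (2.7/5.9)^3 · (3.2/5.9)^3 ≈ 0.3058.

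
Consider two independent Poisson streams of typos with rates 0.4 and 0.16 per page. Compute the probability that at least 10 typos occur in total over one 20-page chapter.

Independent Poisson processes superpose: combined rate λ = 0.4 + 0.16 = 0.56 per page.
Over the interval, μ = 0.56 × 20 = 11.2 (a 20-page chapter = 20 pages).
P(N ≥ 10) = 1 − P(N ≤ 9) ≈ 0.6808.

0.6808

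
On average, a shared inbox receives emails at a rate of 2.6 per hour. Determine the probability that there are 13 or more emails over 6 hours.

0.7791

Over the interval, μ = 2.6 × 6 = 15.6 (6 hours).
P(N ≥ 13) = 1 − P(N ≤ 12) = 1 − Σ_{j=0}^{12} e^(−μ) μ^j/j! ≈ 0.7791.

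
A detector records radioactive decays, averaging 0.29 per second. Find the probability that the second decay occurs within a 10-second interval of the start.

Over the interval, μ = 0.29 × 10 = 2.9 (a 10-second interval = 10 seconds).
The second arrival falls in the interval iff at least 2 events occur there: P(S_2 ≤ t) = P(N ≥ 2) = 1 − P(N ≤ 1) ≈ 0.7854.

0.7854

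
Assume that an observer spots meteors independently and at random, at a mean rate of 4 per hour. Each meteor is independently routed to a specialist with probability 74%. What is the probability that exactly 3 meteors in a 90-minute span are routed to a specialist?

Thinning: the meteors that are routed to a specialist themselves form a Poisson process with rate 0.74 × 4 = 2.96 per hour.
Over the interval, μ = 2.96 × 1.5 = 4.44 (a 90-minute span = 1.5 hours).
P(N = 3) = e^(−4.44) · 4.44^3/3! ≈ 0.1721.

0.1721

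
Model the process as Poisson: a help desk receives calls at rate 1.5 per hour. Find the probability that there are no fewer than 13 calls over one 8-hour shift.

Over the interval, μ = 1.5 × 8 = 12 (an 8-hour shift = 8 hours).
P(N ≥ 13) = 1 − P(N ≤ 12) = 1 − Σ_{j=0}^{12} e^(−μ) μ^j/j! ≈ 0.4240.

0.4240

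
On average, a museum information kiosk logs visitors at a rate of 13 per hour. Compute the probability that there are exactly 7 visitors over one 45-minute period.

Over the interval, μ = 13 × 0.75 = 9.75 (a 45-minute period = 0.75 hours).
P(N = 7) = e^(−μ) μ^7/7! = e^(−9.75) · 9.75^7/5040 ≈ 0.0969.

0.0969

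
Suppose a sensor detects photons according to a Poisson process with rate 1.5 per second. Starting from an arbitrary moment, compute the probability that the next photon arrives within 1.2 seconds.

0.8347

Inter-arrival times are exponential with rate λ = 1.5 per second.
P(T ≤ 1.2) = 1 − e^(−λt) = 1 − e^(−1.5 × 1.2) = 1 − e^(−1.8) ≈ 0.8347.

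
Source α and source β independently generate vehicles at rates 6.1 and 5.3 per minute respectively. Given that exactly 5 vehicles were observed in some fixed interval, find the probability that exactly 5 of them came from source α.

Given the total, each event is independently from source α with probability p = λ_α/(λ_α+λ_β) = 6.1/11.4 ≈ 0.5351.
So K ~ Binomial(5, 6.1/11.4): P(K = 5) = C(5,5) · (6.1/11.4)^5 · (5.3/11.4)^0 ≈ 0.0439.

0.0439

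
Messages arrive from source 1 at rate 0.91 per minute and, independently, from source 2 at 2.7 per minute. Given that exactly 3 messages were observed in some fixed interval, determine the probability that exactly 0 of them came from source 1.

Given the total, each event is independently from source 1 with probability p = λ_1/(λ_1+λ_2) = 0.91/3.61 ≈ 0.2521.
So K ~ Binomial(3, 0.91/3.61): P(K = 0) = C(3,0) · (0.91/3.61)^0 · (2.7/3.61)^3 ≈ 0.4184.

0.4184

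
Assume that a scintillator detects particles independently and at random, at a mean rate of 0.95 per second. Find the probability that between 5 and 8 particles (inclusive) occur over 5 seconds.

Over the interval, μ = 0.95 × 5 = 4.75 (5 seconds).
P(5 ≤ N ≤ 8) = Σ_{j=5}^{8} e^(−4.75) · 4.75^j/j! ≈ 0.4616.

0.4616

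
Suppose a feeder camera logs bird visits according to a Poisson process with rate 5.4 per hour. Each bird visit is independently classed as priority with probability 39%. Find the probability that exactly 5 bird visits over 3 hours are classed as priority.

Thinning: the bird visits that are classed as priority themselves form a Poisson process with rate 0.39 × 5.4 = 2.106 per hour.
Over the interval, μ = 2.106 × 3 = 6.318 (3 hours).
P(N = 5) = e^(−6.318) · 6.318^5/5! ≈ 0.1513.

0.1513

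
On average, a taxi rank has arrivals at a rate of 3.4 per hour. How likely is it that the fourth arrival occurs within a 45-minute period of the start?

0.2532

Over the interval, μ = 3.4 × 0.75 = 2.55 (a 45-minute period = 0.75 hours).
The fourth arrival falls in the interval iff at least 4 events occur there: P(S_4 ≤ t) = P(N ≥ 4) = 1 − P(N ≤ 3) ≈ 0.2532.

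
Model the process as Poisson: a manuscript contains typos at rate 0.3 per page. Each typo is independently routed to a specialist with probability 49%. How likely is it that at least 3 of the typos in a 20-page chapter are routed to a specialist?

Thinning: the typos that are routed to a specialist themselves form a Poisson process with rate 0.49 × 0.3 = 0.147 per page.
Over the interval, μ = 0.147 × 20 = 2.94 (a 20-page chapter = 20 pages).
P(N ≥ 3) = 1 − P(N ≤ 2) ≈ 0.5632.

0.5632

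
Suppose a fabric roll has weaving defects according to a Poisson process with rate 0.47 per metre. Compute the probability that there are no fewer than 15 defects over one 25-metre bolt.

Over the interval, μ = 0.47 × 25 = 11.75 (a 25-metre bolt = 25 metres).
P(N ≥ 15) = 1 − P(N ≤ 14) = 1 − Σ_{j=0}^{14} e^(−μ) μ^j/j! ≈ 0.2058.

0.2058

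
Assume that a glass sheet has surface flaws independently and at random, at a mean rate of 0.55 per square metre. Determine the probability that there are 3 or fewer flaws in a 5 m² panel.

0.7030

Over the interval, μ = 0.55 × 5 = 2.75 (a 5 m² panel = 5 square metres).
P(N ≤ 3) = Σ_{j=0}^{3} e^(−μ) μ^j/j! ≈ 0.7030.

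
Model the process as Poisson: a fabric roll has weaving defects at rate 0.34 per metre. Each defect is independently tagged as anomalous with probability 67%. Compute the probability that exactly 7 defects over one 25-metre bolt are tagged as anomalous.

0.1296

Thinning: the defects that are tagged as anomalous themselves form a Poisson process with rate 0.67 × 0.34 = 0.2278 per metre.
Over the interval, μ = 0.2278 × 25 = 5.695 (a 25-metre bolt = 25 metres).
P(N = 7) = e^(−5.695) · 5.695^7/7! ≈ 0.1296.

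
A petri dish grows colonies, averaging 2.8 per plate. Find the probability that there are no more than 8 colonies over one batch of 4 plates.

0.2147

Over the interval, μ = 2.8 × 4 = 11.2 (a batch of 4 plates = 4 plates).
P(N ≤ 8) = Σ_{j=0}^{8} e^(−μ) μ^j/j! ≈ 0.2147.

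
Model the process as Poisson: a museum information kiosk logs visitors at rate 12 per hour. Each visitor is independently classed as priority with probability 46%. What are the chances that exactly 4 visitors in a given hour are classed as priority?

0.1550

Thinning: the visitors that are classed as priority themselves form a Poisson process with rate 0.46 × 12 = 5.52 per hour.
So μ = 5.52.
P(N = 4) = e^(−5.52) · 5.52^4/4! ≈ 0.1550.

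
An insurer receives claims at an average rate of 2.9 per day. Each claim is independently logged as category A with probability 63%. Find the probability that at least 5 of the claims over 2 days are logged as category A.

Thinning: the claims that are logged as category A themselves form a Poisson process with rate 0.63 × 2.9 = 1.827 per day.
Over the interval, μ = 1.827 × 2 = 3.654 (2 days).
P(N ≥ 5) = 1 − P(N ≤ 4) ≈ 0.3039.

0.3039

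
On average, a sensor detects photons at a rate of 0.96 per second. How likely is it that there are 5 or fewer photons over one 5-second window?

0.6510

Over the interval, μ = 0.96 × 5 = 4.8 (a 5-second window = 5 seconds).
P(N ≤ 5) = Σ_{j=0}^{5} e^(−μ) μ^j/j! ≈ 0.6510.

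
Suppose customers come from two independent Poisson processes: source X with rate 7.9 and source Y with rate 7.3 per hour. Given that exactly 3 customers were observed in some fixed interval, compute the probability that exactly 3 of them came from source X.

Given the total, each event is independently from source X with probability p = λ_X/(λ_X+λ_Y) = 7.9/15.2 ≈ 0.5197.
So K ~ Binomial(3, 7.9/15.2): P(K = 3) = C(3,3) · (7.9/15.2)^3 · (7.3/15.2)^0 ≈ 0.1404.

0.1404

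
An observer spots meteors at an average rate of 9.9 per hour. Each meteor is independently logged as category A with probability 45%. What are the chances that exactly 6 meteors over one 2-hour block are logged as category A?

Thinning: the meteors that are logged as category A themselves form a Poisson process with rate 0.45 × 9.9 = 4.455 per hour.
Over the interval, μ = 4.455 × 2 = 8.91 (a 2-hour block = 2 hours).
P(N = 6) = e^(−8.91) · 8.91^6/6! ≈ 0.0938.

0.0938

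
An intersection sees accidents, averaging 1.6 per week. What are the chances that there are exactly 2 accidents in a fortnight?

0.2087

Over the interval, μ = 1.6 × 2 = 3.2 (a fortnight = 2 weeks).
P(N = 2) = e^(−μ) μ^2/2! = e^(−3.2) · 3.2^2/2 ≈ 0.2087.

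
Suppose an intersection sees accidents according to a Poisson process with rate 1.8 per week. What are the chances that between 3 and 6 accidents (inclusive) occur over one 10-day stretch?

Over the interval, μ = 1.8 × 10/7 ≈ 2.57143 (a 10-day stretch = 10/7 weeks).
P(3 ≤ N ≤ 6) = Σ_{j=3}^{6} e^(−2.57143) · 2.57143^j/j! ≈ 0.4581.

0.4581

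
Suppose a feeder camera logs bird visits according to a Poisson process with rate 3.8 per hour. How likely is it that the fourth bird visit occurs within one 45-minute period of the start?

Over the interval, μ = 3.8 × 0.75 = 2.85 (a 45-minute period = 0.75 hours).
The fourth arrival falls in the interval iff at least 4 events occur there: P(S_4 ≤ t) = P(N ≥ 4) = 1 − P(N ≤ 3) ≈ 0.3192.

0.3192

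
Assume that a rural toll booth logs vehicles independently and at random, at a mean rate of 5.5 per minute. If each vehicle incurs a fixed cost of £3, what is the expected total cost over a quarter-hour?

£247.5

E[N] = 5.5 × 15 = 82.5 (a quarter-hour = 15 minutes); E[cost] = 82.5 × £3 = £247.5.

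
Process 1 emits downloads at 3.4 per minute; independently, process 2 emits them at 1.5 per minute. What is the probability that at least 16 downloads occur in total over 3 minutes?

Independent Poisson processes superpose: combined rate λ = 3.4 + 1.5 = 4.9 per minute.
Over the interval, μ = 4.9 × 3 = 14.7 (3 minutes).
P(N ≥ 16) = 1 − P(N ≤ 15) ≈ 0.4012.

0.4012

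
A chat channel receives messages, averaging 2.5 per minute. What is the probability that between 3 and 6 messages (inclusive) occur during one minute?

0.4420

With mean μ = 2.5 per minute,
P(3 ≤ N ≤ 6) = Σ_{j=3}^{6} e^(−2.5) · 2.5^j/j! ≈ 0.4420.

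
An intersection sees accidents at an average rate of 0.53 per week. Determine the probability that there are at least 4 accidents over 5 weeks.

Over the interval, μ = 0.53 × 5 = 2.65 (5 weeks).
P(N ≥ 4) = 1 − P(N ≤ 3) = 1 − Σ_{j=0}^{3} e^(−μ) μ^j/j! ≈ 0.2749.

0.2749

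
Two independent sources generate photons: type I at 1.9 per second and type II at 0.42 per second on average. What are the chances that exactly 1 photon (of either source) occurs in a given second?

Independent Poisson processes superpose: combined rate λ = 1.9 + 0.42 = 2.32 per second.
So μ = 2.32.
P(N = 1) = e^(−2.32) · 2.32^1/1! ≈ 0.2280.

0.2280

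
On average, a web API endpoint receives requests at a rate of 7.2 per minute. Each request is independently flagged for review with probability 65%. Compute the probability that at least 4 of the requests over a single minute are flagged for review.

Thinning: the requests that are flagged for review themselves form a Poisson process with rate 0.65 × 7.2 = 4.68 per minute.
So μ = 4.68.
P(N ≥ 4) = 1 − P(N ≤ 3) ≈ 0.6872.

0.6872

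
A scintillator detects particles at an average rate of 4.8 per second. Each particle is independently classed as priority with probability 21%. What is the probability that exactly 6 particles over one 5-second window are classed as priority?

0.1474

Thinning: the particles that are classed as priority themselves form a Poisson process with rate 0.21 × 4.8 = 1.008 per second.
Over the interval, μ = 1.008 × 5 = 5.04 (a 5-second window = 5 seconds).
P(N = 6) = e^(−5.04) · 5.04^6/6! ≈ 0.1474.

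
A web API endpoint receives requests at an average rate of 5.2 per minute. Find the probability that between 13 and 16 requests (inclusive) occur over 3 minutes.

Over the interval, μ = 5.2 × 3 = 15.6 (3 minutes).
P(13 ≤ N ≤ 16) = Σ_{j=13}^{16} e^(−15.6) · 15.6^j/j! ≈ 0.3847.

0.3847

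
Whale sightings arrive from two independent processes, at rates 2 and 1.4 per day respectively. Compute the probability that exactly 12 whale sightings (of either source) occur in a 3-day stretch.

0.0984

Independent Poisson processes superpose: combined rate λ = 2 + 1.4 = 3.4 per day.
Over the interval, μ = 3.4 × 3 = 10.2 (a 3-day stretch = 3 days).
P(N = 12) = e^(−10.2) · 10.2^12/12! ≈ 0.0984.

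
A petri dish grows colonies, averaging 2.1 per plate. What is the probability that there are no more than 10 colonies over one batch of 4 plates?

0.7743

Over the interval, μ = 2.1 × 4 = 8.4 (a batch of 4 plates = 4 plates).
P(N ≤ 10) = Σ_{j=0}^{10} e^(−μ) μ^j/j! ≈ 0.7743.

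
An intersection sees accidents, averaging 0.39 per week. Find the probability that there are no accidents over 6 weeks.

Over the interval, μ = 0.39 × 6 = 2.34 (6 weeks).
P(N = 0) = e^(−μ) μ^0/0! = e^(−2.34) · 2.34^0/1 ≈ 0.0963.

0.0963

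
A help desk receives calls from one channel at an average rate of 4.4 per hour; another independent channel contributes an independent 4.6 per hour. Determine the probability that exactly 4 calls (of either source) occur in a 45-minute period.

0.1013

Independent Poisson processes superpose: combined rate λ = 4.4 + 4.6 = 9 per hour.
Over the interval, μ = 9 × 0.75 = 6.75 (a 45-minute period = 0.75 hours).
P(N = 4) = e^(−6.75) · 6.75^4/4! ≈ 0.1013.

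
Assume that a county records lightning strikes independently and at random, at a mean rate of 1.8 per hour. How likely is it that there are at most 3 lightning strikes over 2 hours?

0.5152

Over the interval, μ = 1.8 × 2 = 3.6 (2 hours).
P(N ≤ 3) = Σ_{j=0}^{3} e^(−μ) μ^j/j! ≈ 0.5152.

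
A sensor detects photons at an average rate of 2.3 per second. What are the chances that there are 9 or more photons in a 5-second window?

Over the interval, μ = 2.3 × 5 = 11.5 (a 5-second window = 5 seconds).
P(N ≥ 9) = 1 − P(N ≤ 8) = 1 − Σ_{j=0}^{8} e^(−μ) μ^j/j! ≈ 0.8094.

0.8094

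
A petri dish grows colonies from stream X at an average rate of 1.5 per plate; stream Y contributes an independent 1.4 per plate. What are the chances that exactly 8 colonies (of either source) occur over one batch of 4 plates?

0.0745

Independent Poisson processes superpose: combined rate λ = 1.5 + 1.4 = 2.9 per plate.
Over the interval, μ = 2.9 × 4 = 11.6 (a batch of 4 plates = 4 plates).
P(N = 8) = e^(−11.6) · 11.6^8/8! ≈ 0.0745.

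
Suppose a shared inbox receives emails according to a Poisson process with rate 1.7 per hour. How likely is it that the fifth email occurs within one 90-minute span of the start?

Over the interval, μ = 1.7 × 1.5 = 2.55 (a 90-minute span = 1.5 hours).
The fifth arrival falls in the interval iff at least 5 events occur there: P(S_5 ≤ t) = P(N ≥ 5) = 1 − P(N ≤ 4) ≈ 0.1156.

0.1156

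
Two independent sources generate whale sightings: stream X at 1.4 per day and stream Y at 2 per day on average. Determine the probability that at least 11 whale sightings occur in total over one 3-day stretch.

Independent Poisson processes superpose: combined rate λ = 1.4 + 2 = 3.4 per day.
Over the interval, μ = 3.4 × 3 = 10.2 (a 3-day stretch = 3 days).
P(N ≥ 11) = 1 − P(N ≤ 10) ≈ 0.4420.

0.4420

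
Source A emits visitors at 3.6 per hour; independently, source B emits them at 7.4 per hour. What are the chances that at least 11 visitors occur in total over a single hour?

0.5401

Independent Poisson processes superpose: combined rate λ = 3.6 + 7.4 = 11 per hour.
So μ = 11.
P(N ≥ 11) = 1 − P(N ≤ 10) ≈ 0.5401.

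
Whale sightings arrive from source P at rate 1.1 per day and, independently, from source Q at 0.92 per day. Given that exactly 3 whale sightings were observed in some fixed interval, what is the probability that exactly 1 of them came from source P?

Given the total, each event is independently from source P with probability p = λ_P/(λ_P+λ_Q) = 1.1/2.02 ≈ 0.5446.
So K ~ Binomial(3, 1.1/2.02): P(K = 1) = C(3,1) · (1.1/2.02)^1 · (0.92/2.02)^2 ≈ 0.3389.

0.3389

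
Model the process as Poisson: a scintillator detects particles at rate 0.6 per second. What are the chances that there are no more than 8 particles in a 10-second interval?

0.8472

Over the interval, μ = 0.6 × 10 = 6 (a 10-second interval = 10 seconds).
P(N ≤ 8) = Σ_{j=0}^{8} e^(−μ) μ^j/j! ≈ 0.8472.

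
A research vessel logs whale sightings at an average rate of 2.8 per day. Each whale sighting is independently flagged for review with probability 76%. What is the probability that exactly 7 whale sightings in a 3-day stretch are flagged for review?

0.1448

Thinning: the whale sightings that are flagged for review themselves form a Poisson process with rate 0.76 × 2.8 = 2.128 per day.
Over the interval, μ = 2.128 × 3 = 6.384 (a 3-day stretch = 3 days).
P(N = 7) = e^(−6.384) · 6.384^7/7! ≈ 0.1448.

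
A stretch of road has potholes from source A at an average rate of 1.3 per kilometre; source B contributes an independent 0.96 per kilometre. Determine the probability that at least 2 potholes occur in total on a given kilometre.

Independent Poisson processes superpose: combined rate λ = 1.3 + 0.96 = 2.26 per kilometre.
So μ = 2.26.
P(N ≥ 2) = 1 − P(N ≤ 1) ≈ 0.6598.

0.6598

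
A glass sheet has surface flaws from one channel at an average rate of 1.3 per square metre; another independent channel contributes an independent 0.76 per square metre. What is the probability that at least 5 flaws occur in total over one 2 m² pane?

0.3946

Independent Poisson processes superpose: combined rate λ = 1.3 + 0.76 = 2.06 per square metre.
Over the interval, μ = 2.06 × 2 = 4.12 (a 2 m² pane = 2 square metres).
P(N ≥ 5) = 1 − P(N ≤ 4) ≈ 0.3946.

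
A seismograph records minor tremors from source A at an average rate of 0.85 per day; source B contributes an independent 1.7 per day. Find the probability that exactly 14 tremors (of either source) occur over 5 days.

0.0999

Independent Poisson processes superpose: combined rate λ = 0.85 + 1.7 = 2.55 per day.
Over the interval, μ = 2.55 × 5 = 12.75 (5 days).
P(N = 14) = e^(−12.75) · 12.75^14/14! ≈ 0.0999.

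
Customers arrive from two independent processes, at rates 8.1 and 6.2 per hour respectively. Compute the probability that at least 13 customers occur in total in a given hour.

0.6704

Independent Poisson processes superpose: combined rate λ = 8.1 + 6.2 = 14.3 per hour.
So μ = 14.3.
P(N ≥ 13) = 1 − P(N ≤ 12) ≈ 0.6704.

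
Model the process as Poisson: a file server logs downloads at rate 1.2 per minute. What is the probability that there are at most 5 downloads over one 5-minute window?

0.4457

Over the interval, μ = 1.2 × 5 = 6 (a 5-minute window = 5 minutes).
P(N ≤ 5) = Σ_{j=0}^{5} e^(−μ) μ^j/j! ≈ 0.4457.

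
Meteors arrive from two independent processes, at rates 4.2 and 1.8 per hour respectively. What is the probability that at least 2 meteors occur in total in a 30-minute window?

Independent Poisson processes superpose: combined rate λ = 4.2 + 1.8 = 6 per hour.
Over the interval, μ = 6 × 0.5 = 3 (a 30-minute window = 0.5 hours).
P(N ≥ 2) = 1 − P(N ≤ 1) ≈ 0.8009.

0.8009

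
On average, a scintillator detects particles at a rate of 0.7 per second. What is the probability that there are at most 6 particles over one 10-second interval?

0.4497

Over the interval, μ = 0.7 × 10 = 7 (a 10-second interval = 10 seconds).
P(N ≤ 6) = Σ_{j=0}^{6} e^(−μ) μ^j/j! ≈ 0.4497.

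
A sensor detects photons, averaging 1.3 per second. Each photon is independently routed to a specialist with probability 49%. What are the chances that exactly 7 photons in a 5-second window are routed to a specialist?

0.0273

Thinning: the photons that are routed to a specialist themselves form a Poisson process with rate 0.49 × 1.3 = 0.637 per second.
Over the interval, μ = 0.637 × 5 = 3.185 (a 5-second window = 5 seconds).
P(N = 7) = e^(−3.185) · 3.185^7/7! ≈ 0.0273.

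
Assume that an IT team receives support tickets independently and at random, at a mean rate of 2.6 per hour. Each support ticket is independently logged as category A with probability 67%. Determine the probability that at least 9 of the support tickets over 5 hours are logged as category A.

0.5056

Thinning: the support tickets that are logged as category A themselves form a Poisson process with rate 0.67 × 2.6 = 1.742 per hour.
Over the interval, μ = 1.742 × 5 = 8.71 (5 hours).
P(N ≥ 9) = 1 − P(N ≤ 8) ≈ 0.5056.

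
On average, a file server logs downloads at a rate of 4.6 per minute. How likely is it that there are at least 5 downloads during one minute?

0.4868

With mean μ = 4.6 per minute,
P(N ≥ 5) = 1 − P(N ≤ 4) = 1 − Σ_{j=0}^{4} e^(−μ) μ^j/j! ≈ 0.4868.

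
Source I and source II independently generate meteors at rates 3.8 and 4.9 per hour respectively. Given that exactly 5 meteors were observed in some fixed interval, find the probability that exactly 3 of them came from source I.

0.2643

Given the total, each event is independently from source I with probability p = λ_I/(λ_I+λ_II) = 3.8/8.7 ≈ 0.4368.
So K ~ Binomial(5, 3.8/8.7): P(K = 3) = C(5,3) · (3.8/8.7)^3 · (4.9/8.7)^2 ≈ 0.2643.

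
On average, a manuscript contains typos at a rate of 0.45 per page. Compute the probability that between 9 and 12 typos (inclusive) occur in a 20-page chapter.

0.4201

Over the interval, μ = 0.45 × 20 = 9 (a 20-page chapter = 20 pages).
P(9 ≤ N ≤ 12) = Σ_{j=9}^{12} e^(−9) · 9^j/j! ≈ 0.4201.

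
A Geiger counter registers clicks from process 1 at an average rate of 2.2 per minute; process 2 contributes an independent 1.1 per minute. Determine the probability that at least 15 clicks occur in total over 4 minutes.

Independent Poisson processes superpose: combined rate λ = 2.2 + 1.1 = 3.3 per minute.
Over the interval, μ = 3.3 × 4 = 13.2 (4 minutes).
P(N ≥ 15) = 1 − P(N ≤ 14) ≈ 0.3454.

0.3454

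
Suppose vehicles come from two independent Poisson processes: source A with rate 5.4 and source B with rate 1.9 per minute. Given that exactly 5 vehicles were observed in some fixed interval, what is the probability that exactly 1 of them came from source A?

0.0170

Given the total, each event is independently from source A with probability p = λ_A/(λ_A+λ_B) = 5.4/7.3 ≈ 0.7397.
So K ~ Binomial(5, 5.4/7.3): P(K = 1) = C(5,1) · (5.4/7.3)^1 · (1.9/7.3)^4 ≈ 0.0170.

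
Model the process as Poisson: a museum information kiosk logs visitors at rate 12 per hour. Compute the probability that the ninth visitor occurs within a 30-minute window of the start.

Over the interval, μ = 12 × 0.5 = 6 (a 30-minute window = 0.5 hours).
The ninth arrival falls in the interval iff at least 9 events occur there: P(S_9 ≤ t) = P(N ≥ 9) = 1 − P(N ≤ 8) ≈ 0.1528.

0.1528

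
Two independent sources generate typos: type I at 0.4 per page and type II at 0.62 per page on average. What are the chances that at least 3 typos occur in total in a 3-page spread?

Independent Poisson processes superpose: combined rate λ = 0.4 + 0.62 = 1.02 per page.
Over the interval, μ = 1.02 × 3 = 3.06 (a 3-page spread = 3 pages).
P(N ≥ 3) = 1 − P(N ≤ 2) ≈ 0.5901.

0.5901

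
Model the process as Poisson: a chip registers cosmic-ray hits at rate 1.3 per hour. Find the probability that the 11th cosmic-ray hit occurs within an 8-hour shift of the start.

0.4669

Over the interval, μ = 1.3 × 8 = 10.4 (an 8-hour shift = 8 hours).
The 11th arrival falls in the interval iff at least 11 events occur there: P(S_11 ≤ t) = P(N ≥ 11) = 1 − P(N ≤ 10) ≈ 0.4669.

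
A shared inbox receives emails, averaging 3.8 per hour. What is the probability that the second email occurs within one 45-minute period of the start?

0.7773

Over the interval, μ = 3.8 × 0.75 = 2.85 (a 45-minute period = 0.75 hours).
The second arrival falls in the interval iff at least 2 events occur there: P(S_2 ≤ t) = P(N ≥ 2) = 1 − P(N ≤ 1) ≈ 0.7773.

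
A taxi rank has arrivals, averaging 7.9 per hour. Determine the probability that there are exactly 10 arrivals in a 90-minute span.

0.1074

Over the interval, μ = 7.9 × 1.5 = 11.85 (a 90-minute span = 1.5 hours).
P(N = 10) = e^(−μ) μ^10/10! = e^(−11.85) · 11.85^10/3628800 ≈ 0.1074.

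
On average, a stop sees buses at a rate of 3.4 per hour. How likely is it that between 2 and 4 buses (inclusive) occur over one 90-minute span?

Over the interval, μ = 3.4 × 1.5 = 5.1 (a 90-minute span = 1.5 hours).
P(2 ≤ N ≤ 4) = Σ_{j=2}^{4} e^(−5.1) · 5.1^j/j! ≈ 0.3859.

0.3859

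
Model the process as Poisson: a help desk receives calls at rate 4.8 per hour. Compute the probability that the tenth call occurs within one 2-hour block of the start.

0.4911

Over the interval, μ = 4.8 × 2 = 9.6 (a 2-hour block = 2 hours).
The tenth arrival falls in the interval iff at least 10 events occur there: P(S_10 ≤ t) = P(N ≥ 10) = 1 − P(N ≤ 9) ≈ 0.4911.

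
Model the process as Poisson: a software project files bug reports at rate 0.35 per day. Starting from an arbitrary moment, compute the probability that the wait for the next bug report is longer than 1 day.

0.7047

The wait for the next event is exponential with rate λ = 0.35 per day.
P(T > 1) = e^(−λt) = e^(−0.35 × 1) = e^(−0.35) ≈ 0.7047.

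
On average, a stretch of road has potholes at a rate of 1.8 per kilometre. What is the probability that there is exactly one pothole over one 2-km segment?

Over the interval, μ = 1.8 × 2 = 3.6 (a 2-km segment = 2 kilometres).
P(N = 1) = e^(−μ) μ^1/1! = e^(−3.6) · 3.6^1/1 ≈ 0.0984.

0.0984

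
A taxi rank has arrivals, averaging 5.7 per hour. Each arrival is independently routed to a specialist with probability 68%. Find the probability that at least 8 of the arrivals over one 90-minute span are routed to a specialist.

Thinning: the arrivals that are routed to a specialist themselves form a Poisson process with rate 0.68 × 5.7 = 3.876 per hour.
Over the interval, μ = 3.876 × 1.5 = 5.814 (a 90-minute span = 1.5 hours).
P(N ≥ 8) = 1 − P(N ≤ 7) ≈ 0.2308.

0.2308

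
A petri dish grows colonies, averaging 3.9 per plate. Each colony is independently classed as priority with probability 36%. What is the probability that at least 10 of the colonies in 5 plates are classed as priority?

Thinning: the colonies that are classed as priority themselves form a Poisson process with rate 0.36 × 3.9 = 1.404 per plate.
Over the interval, μ = 1.404 × 5 = 7.02 (5 plates).
P(N ≥ 10) = 1 − P(N ≤ 9) ≈ 0.1715.

0.1715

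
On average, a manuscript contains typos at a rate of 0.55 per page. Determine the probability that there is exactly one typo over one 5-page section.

Over the interval, μ = 0.55 × 5 = 2.75 (a 5-page section = 5 pages).
P(N = 1) = e^(−μ) μ^1/1! = e^(−2.75) · 2.75^1/1 ≈ 0.1758.

0.1758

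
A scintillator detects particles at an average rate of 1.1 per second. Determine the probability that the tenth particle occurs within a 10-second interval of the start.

0.6595

Over the interval, μ = 1.1 × 10 = 11 (a 10-second interval = 10 seconds).
The tenth arrival falls in the interval iff at least 10 events occur there: P(S_10 ≤ t) = P(N ≥ 10) = 1 − P(N ≤ 9) ≈ 0.6595.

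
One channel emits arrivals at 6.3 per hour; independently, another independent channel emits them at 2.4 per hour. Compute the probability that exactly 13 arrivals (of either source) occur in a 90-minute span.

0.1099

Independent Poisson processes superpose: combined rate λ = 6.3 + 2.4 = 8.7 per hour.
Over the interval, μ = 8.7 × 1.5 = 13.05 (a 90-minute span = 1.5 hours).
P(N = 13) = e^(−13.05) · 13.05^13/13! ≈ 0.1099.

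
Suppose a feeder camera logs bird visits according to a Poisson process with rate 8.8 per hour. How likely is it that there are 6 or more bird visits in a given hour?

0.8716

With mean μ = 8.8 per hour,
P(N ≥ 6) = 1 − P(N ≤ 5) = 1 − Σ_{j=0}^{5} e^(−μ) μ^j/j! ≈ 0.8716.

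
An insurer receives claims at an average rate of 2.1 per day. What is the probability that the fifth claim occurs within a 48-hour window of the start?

0.4102

Over the interval, μ = 2.1 × 2 = 4.2 (a 48-hour window = 2 days).
The fifth arrival falls in the interval iff at least 5 events occur there: P(S_5 ≤ t) = P(N ≥ 5) = 1 − P(N ≤ 4) ≈ 0.4102.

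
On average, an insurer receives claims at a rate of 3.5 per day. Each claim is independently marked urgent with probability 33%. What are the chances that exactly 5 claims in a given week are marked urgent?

Thinning: the claims that are marked urgent themselves form a Poisson process with rate 0.33 × 3.5 = 1.155 per day.
Over the interval, μ = 1.155 × 7 = 8.085 (a week = 7 days).
P(N = 5) = e^(−8.085) · 8.085^5/5! ≈ 0.0887.

0.0887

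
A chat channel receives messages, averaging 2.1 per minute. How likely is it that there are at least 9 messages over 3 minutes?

Over the interval, μ = 2.1 × 3 = 6.3 (3 minutes).
P(N ≥ 9) = 1 − P(N ≤ 8) = 1 − Σ_{j=0}^{8} e^(−μ) μ^j/j! ≈ 0.1852.

0.1852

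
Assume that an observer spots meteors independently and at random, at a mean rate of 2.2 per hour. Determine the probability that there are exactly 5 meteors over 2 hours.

0.1687

Over the interval, μ = 2.2 × 2 = 4.4 (2 hours).
P(N = 5) = e^(−μ) μ^5/5! = e^(−4.4) · 4.4^5/120 ≈ 0.1687.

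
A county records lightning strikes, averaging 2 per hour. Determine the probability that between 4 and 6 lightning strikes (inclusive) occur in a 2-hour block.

0.4559

Over the interval, μ = 2 × 2 = 4 (a 2-hour block = 2 hours).
P(4 ≤ N ≤ 6) = Σ_{j=4}^{6} e^(−4) · 4^j/j! ≈ 0.4559.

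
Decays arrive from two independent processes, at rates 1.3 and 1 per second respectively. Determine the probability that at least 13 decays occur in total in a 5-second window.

Independent Poisson processes superpose: combined rate λ = 1.3 + 1 = 2.3 per second.
Over the interval, μ = 2.3 × 5 = 11.5 (a 5-second window = 5 seconds).
P(N ≥ 13) = 1 − P(N ≤ 12) ≈ 0.3671.

0.3671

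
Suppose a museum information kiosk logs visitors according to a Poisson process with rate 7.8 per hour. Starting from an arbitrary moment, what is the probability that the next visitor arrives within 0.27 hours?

Inter-arrival times are exponential with rate λ = 7.8 per hour.
P(T ≤ 0.27) = 1 − e^(−λt) = 1 − e^(−7.8 × 0.27) = 1 − e^(−2.106) ≈ 0.8783.

0.8783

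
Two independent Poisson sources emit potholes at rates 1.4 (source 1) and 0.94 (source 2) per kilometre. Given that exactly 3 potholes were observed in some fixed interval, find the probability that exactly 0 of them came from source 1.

0.0648

Given the total, each event is independently from source 1 with probability p = λ_1/(λ_1+λ_2) = 1.4/2.34 ≈ 0.5983.
So K ~ Binomial(3, 1.4/2.34): P(K = 0) = C(3,0) · (1.4/2.34)^0 · (0.94/2.34)^3 ≈ 0.0648.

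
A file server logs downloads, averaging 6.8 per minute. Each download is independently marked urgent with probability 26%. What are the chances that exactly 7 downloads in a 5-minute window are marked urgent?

Thinning: the downloads that are marked urgent themselves form a Poisson process with rate 0.26 × 6.8 = 1.768 per minute.
Over the interval, μ = 1.768 × 5 = 8.84 (a 5-minute window = 5 minutes).
P(N = 7) = e^(−8.84) · 8.84^7/7! ≈ 0.1212.

0.1212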